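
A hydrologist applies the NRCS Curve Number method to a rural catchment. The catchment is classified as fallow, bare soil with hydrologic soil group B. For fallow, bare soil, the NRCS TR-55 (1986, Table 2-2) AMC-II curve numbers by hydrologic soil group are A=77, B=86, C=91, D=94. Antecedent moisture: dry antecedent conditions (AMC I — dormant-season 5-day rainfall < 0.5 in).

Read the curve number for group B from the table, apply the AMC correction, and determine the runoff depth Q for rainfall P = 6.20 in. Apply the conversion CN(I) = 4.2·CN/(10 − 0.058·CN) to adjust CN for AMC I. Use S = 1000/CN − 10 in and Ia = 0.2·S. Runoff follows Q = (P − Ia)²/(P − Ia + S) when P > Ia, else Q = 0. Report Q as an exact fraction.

Q = 12243001/3869355 in ≈ 3.164 in

NRCS table: fallow, bare soil, soil group B → CN(II) = 86
Adjust CN=86 to AMC I: 4.2·86/(10 − 0.058·86) → (1806/5) ÷ (1253/250) = 12900/179 ≈ 72.067
S = 1000/(12900/179) − 10 = 500/129 in ≈ 3.876 in
Ia = 0.2·(500/129) = 100/129 in ≈ 0.775 in
Excess rainfall: 6.200 − 0.775 = 5.425 in; P > Ia so Q > 0
Runoff Q = (P−Ia)²/(P−Ia+S) = (5.425)²/(5.425+3.876) = 12243001/3869355 ≈ 3.164 in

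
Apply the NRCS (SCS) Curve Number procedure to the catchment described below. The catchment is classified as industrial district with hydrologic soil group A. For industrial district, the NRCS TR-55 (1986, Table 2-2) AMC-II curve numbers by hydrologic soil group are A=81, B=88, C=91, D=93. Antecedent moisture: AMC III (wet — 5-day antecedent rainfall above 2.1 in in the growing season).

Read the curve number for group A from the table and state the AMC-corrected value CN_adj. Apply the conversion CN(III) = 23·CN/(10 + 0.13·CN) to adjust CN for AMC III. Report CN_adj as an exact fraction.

CN_adj = 186300/2053 ≈ 90.745

NRCS table: industrial district, soil group A → CN(II) = 81
Wet (AMC III): CN(III) = 23·81/(10 + 0.13·81) = 1863/(2053/100) = 186300/2053 ≈ 90.745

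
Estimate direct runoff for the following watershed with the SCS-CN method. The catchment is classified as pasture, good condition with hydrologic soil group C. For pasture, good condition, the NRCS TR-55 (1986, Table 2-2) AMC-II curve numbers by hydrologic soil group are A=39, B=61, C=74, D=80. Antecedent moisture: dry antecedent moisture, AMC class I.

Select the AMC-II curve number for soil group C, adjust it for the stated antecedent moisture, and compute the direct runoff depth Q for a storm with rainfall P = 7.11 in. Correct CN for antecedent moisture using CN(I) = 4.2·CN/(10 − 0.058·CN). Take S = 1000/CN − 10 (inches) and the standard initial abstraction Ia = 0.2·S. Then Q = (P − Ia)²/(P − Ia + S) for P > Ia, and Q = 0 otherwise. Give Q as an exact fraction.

NRCS table: pasture, good condition, soil group C → CN(II) = 74
CN(I) from CN(II)=74: (4.2·74)/(10 − 0.058·74) = 77700/1427 ≈ 54.450
Retention S: 1000/CN − 10 with CN=54.450 → S = 6500/777 ≈ 8.366 in
Ia = 0.2S: 0.2·8.366 = 1.673 in (exactly 1300/777)
Since P=7.110 > Ia=1.673: effective rainfall P−Ia = 422447/77700 in
Runoff Q = (P−Ia)²/(P−Ia+S) = (5.437)²/(5.437+8.366) = 178461467809/83329131900 ≈ 2.142 in

Q = 178461467809/83329131900 in ≈ 2.142 in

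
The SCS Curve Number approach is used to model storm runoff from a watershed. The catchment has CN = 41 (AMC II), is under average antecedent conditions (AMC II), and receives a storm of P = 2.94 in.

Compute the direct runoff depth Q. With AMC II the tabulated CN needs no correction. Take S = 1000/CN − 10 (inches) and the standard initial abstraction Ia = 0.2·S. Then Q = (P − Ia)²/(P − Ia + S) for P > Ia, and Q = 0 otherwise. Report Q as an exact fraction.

AMC II — tabulated CN = 41 applies directly.
S = 1000/41 − 10 = 590/41 in ≈ 14.390 in
Initial abstraction Ia = S/5 = (590/41)/5 = 118/41 ≈ 2.878 in
Excess rainfall: 2.940 − 2.878 = 0.062 in; P > Ia so Q > 0
Q = (127/2050)²/((127/2050) + 590/41) = (16129/4202500)/(29627/2050) = 16129/60735350 in ≈ 0.000 in

Q = 16129/60735350 in ≈ 0.000 in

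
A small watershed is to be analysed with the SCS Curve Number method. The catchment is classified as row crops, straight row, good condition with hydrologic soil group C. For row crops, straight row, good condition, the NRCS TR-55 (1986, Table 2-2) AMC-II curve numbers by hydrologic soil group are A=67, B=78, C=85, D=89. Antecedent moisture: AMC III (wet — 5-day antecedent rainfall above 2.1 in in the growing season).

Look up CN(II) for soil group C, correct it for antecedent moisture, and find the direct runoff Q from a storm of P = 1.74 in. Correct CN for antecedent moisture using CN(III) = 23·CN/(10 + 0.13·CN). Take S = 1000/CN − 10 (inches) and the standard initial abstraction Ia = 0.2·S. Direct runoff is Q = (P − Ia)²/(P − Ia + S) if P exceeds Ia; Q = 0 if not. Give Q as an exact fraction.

NRCS table: row crops, straight row, good condition, soil group C → CN(II) = 85
Adjust CN=85 to AMC III: 23·85/(10 + 0.13·85) → 1955 ÷ (421/20) = 39100/421 ≈ 92.874
Retention S: 1000/CN − 10 with CN=92.874 → S = 300/391 ≈ 0.767 in
Ia = 0.2·(300/391) = 60/391 in ≈ 0.153 in
P − Ia = 1.740 − 0.153 = 31017/19550 ≈ 1.587 in (> 0, runoff occurs)
Q: (31017/19550)² ÷ (46017/19550) = 106894921/99959150 in (≈ 1.069 in)

Q = 106894921/99959150 in ≈ 1.069 in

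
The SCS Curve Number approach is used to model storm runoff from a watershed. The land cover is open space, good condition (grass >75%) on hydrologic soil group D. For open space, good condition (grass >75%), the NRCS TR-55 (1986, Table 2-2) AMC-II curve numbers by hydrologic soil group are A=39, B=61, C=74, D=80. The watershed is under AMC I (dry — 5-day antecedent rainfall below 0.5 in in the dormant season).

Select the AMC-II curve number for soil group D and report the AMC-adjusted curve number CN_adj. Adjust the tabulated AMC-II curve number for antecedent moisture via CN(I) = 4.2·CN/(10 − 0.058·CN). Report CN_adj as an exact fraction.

NRCS table: open space, good condition (grass >75%), soil group D → CN(II) = 80
Dry (AMC I): CN(I) = 4.2·80/(10 − 0.058·80) = 336/(134/25) = 4200/67 ≈ 62.687

CN_adj = 4200/67 ≈ 62.687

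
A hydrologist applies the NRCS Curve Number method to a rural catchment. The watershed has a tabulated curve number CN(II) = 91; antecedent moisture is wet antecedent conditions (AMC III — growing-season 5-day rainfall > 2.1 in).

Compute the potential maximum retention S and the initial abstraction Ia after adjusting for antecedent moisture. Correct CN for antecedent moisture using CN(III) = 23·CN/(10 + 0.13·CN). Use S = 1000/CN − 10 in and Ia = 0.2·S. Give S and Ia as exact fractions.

S = 900/2093 in ≈ 0.430 in; Ia = 180/2093 in ≈ 0.086 in

Wet (AMC III): CN(III) = 23·91/(10 + 0.13·91) = 2093/(2183/100) = 209300/2183 ≈ 95.877
Max retention: S = 1000/(209300/2183) − 10 = 900/2093 in (≈ 0.430 in)
Ia = 0.2·(900/2093) = 180/2093 in ≈ 0.086 in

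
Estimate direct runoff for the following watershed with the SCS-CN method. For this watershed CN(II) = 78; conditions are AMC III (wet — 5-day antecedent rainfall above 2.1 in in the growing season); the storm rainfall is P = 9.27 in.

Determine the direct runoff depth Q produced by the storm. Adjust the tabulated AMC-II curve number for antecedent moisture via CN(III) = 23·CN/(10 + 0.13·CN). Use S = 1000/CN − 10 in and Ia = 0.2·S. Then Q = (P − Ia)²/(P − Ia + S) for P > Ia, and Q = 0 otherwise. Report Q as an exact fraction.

Adjust CN=78 to AMC III: 23·78/(10 + 0.13·78) → 1794 ÷ (1007/50) = 89700/1007 ≈ 89.076
Max retention: S = 1000/(89700/1007) − 10 = 1100/897 in (≈ 1.226 in)
Ia = 0.2·(1100/897) = 220/897 in ≈ 0.245 in
P − Ia = 9.270 − 0.245 = 809519/89700 ≈ 9.025 in (> 0, runoff occurs)
Runoff Q = (P−Ia)²/(P−Ia+S) = (9.025)²/(9.025+1.226) = 655321011361/82480854300 ≈ 7.945 in

Q = 655321011361/82480854300 in ≈ 7.945 in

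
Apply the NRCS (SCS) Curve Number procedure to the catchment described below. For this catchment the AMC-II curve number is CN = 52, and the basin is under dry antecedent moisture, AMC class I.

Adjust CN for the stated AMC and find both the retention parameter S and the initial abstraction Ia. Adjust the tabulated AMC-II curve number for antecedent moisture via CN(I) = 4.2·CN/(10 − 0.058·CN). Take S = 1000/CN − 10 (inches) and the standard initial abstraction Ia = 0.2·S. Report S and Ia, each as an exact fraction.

S = 2000/91 in ≈ 21.978 in; Ia = 400/91 in ≈ 4.396 in

CN(I) from CN(II)=52: (4.2·52)/(10 − 0.058·52) = 9100/291 ≈ 31.271
Max retention: S = 1000/(9100/291) − 10 = 2000/91 in (≈ 21.978 in)
Ia = 0.2S: 0.2·21.978 = 4.396 in (exactly 400/91)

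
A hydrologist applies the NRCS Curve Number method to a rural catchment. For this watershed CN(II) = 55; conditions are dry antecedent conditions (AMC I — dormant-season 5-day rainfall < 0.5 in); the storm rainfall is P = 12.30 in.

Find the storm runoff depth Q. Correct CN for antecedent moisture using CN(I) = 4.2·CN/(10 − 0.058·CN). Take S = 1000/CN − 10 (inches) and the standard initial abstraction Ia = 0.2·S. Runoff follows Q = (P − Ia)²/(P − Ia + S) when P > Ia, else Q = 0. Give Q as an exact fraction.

Q = 13957947/5510890 in ≈ 2.533 in

Dry (AMC I): CN(I) = 4.2·55/(10 − 0.058·55) = 231/(681/100) = 7700/227 ≈ 33.921
Max retention: S = 1000/(7700/227) − 10 = 1500/77 in (≈ 19.481 in)
Ia = 0.2·(1500/77) = 300/77 in ≈ 3.896 in
P − Ia = 12.300 − 3.896 = 6471/770 ≈ 8.404 in (> 0, runoff occurs)
Runoff Q = (P−Ia)²/(P−Ia+S) = (8.404)²/(8.404+19.481) = 13957947/5510890 ≈ 2.533 in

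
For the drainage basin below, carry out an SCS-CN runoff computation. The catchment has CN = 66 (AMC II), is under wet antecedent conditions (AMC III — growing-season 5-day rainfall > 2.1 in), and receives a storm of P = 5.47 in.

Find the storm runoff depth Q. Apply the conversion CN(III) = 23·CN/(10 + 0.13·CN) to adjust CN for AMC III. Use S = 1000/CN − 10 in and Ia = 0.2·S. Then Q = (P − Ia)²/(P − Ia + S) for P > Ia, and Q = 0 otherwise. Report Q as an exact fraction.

CN(III) from CN(II)=66: (23·66)/(10 + 0.13·66) = 75900/929 ≈ 81.701
Max retention: S = 1000/(75900/929) − 10 = 1700/759 in (≈ 2.240 in)
Initial abstraction Ia = S/5 = (1700/759)/5 = 340/759 ≈ 0.448 in
P − Ia = 5.470 − 0.448 = 381173/75900 ≈ 5.022 in (> 0, runoff occurs)
Runoff Q = (P−Ia)²/(P−Ia+S) = (5.022)²/(5.022+2.240) = 145292855929/41834030700 ≈ 3.473 in

Q = 145292855929/41834030700 in ≈ 3.473 in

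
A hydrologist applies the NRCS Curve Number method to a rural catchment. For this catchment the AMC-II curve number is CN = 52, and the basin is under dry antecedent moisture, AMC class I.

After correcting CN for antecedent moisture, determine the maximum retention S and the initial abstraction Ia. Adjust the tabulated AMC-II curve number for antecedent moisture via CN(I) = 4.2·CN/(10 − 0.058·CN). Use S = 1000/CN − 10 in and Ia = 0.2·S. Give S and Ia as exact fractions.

Adjust CN=52 to AMC I: 4.2·52/(10 − 0.058·52) → (1092/5) ÷ (873/125) = 9100/291 ≈ 31.271
S = 1000/(9100/291) − 10 = 2000/91 in ≈ 21.978 in
Initial abstraction Ia = S/5 = (2000/91)/5 = 400/91 ≈ 4.396 in

S = 2000/91 in ≈ 21.978 in; Ia = 400/91 in ≈ 4.396 in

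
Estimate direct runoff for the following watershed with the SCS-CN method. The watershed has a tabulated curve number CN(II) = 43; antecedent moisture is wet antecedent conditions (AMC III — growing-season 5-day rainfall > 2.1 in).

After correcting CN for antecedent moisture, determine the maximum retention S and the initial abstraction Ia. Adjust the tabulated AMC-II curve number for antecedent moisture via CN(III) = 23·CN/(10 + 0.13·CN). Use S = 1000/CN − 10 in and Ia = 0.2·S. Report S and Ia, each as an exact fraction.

S = 5700/989 in ≈ 5.763 in; Ia = 1140/989 in ≈ 1.153 in

Adjust CN=43 to AMC III: 23·43/(10 + 0.13·43) → 989 ÷ (1559/100) = 98900/1559 ≈ 63.438
Retention S: 1000/CN − 10 with CN=63.438 → S = 5700/989 ≈ 5.763 in
Ia = 0.2·(5700/989) = 1140/989 in ≈ 1.153 in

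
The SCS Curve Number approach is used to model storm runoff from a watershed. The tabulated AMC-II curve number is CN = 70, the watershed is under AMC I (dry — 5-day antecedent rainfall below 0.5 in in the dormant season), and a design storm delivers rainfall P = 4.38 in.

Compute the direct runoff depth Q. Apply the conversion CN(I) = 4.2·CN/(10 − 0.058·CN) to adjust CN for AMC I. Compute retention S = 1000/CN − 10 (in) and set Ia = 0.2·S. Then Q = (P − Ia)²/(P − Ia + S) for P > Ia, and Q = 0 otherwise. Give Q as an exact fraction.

CN(I) from CN(II)=70: (4.2·70)/(10 − 0.058·70) = 4900/99 ≈ 49.495
S = 1000/(4900/99) − 10 = 500/49 in ≈ 10.204 in
Ia = 0.2·(500/49) = 100/49 in ≈ 2.041 in
Since P=4.380 > Ia=2.041: effective rainfall P−Ia = 5731/2450 in
Q = (5731/2450)²/((5731/2450) + 500/49) = (32844361/6002500)/(30731/2450) = 32844361/75290950 in ≈ 0.436 in

Q = 32844361/75290950 in ≈ 0.436 in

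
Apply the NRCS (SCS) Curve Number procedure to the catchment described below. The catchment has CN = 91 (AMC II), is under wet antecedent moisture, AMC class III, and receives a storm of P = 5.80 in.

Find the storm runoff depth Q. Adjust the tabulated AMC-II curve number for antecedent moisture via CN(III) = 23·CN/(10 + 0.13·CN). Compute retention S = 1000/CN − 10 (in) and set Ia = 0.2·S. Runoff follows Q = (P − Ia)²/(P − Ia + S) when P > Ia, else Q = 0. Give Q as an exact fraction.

Adjust CN=91 to AMC III: 23·91/(10 + 0.13·91) → 2093 ÷ (2183/100) = 209300/2183 ≈ 95.877
Max retention: S = 1000/(209300/2183) − 10 = 900/2093 in (≈ 0.430 in)
Ia = 0.2·(900/2093) = 180/2093 in ≈ 0.086 in
Excess rainfall: 5.800 − 0.086 = 5.714 in; P > Ia so Q > 0
Runoff Q = (P−Ia)²/(P−Ia+S) = (5.714)²/(5.714+0.430) = 3575681209/672868105 ≈ 5.314 in

Q = 3575681209/672868105 in ≈ 5.314 in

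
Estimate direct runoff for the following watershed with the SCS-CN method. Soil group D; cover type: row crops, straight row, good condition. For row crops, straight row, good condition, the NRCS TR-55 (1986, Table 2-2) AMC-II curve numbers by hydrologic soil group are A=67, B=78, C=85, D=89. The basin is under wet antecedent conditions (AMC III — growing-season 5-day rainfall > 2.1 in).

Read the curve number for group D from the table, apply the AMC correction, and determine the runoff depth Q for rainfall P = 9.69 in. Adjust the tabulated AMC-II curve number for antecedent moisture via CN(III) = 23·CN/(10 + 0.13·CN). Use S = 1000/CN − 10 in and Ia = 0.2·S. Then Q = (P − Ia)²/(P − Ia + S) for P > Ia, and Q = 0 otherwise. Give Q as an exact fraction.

Q = 3847650940849/424044852100 in ≈ 9.074 in

NRCS table: row crops, straight row, good condition, soil group D → CN(II) = 89
CN(III) from CN(II)=89: (23·89)/(10 + 0.13·89) = 204700/2157 ≈ 94.900
Retention S: 1000/CN − 10 with CN=94.900 → S = 1100/2047 ≈ 0.537 in
Initial abstraction Ia = S/5 = (1100/2047)/5 = 220/2047 ≈ 0.107 in
P − Ia = 9.690 − 0.107 = 1961543/204700 ≈ 9.583 in (> 0, runoff occurs)
Runoff Q = (P−Ia)²/(P−Ia+S) = (9.583)²/(9.583+0.537) = 3847650940849/424044852100 ≈ 9.074 in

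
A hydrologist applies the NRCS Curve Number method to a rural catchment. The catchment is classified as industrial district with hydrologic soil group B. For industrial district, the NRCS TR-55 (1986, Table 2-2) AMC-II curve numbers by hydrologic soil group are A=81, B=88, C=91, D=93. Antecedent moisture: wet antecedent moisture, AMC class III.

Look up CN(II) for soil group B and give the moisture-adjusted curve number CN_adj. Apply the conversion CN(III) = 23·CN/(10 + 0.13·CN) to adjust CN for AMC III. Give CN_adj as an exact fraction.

NRCS table: industrial district, soil group B → CN(II) = 88
Wet (AMC III): CN(III) = 23·88/(10 + 0.13·88) = 2024/(536/25) = 6325/67 ≈ 94.403

CN_adj = 6325/67 ≈ 94.403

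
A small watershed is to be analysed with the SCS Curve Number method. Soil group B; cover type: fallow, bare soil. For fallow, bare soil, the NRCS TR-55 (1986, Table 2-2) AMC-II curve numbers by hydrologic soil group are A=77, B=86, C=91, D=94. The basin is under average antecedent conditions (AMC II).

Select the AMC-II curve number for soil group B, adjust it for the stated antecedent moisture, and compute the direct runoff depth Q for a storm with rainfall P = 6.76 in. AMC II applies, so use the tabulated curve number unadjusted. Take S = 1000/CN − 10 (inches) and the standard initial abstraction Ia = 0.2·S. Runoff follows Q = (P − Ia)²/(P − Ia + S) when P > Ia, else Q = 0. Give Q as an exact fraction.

NRCS table: fallow, bare soil, soil group B → CN(II) = 86
Average conditions: CN = 86 (no AMC adjustment).
Max retention: S = 1000/86 − 10 = 70/43 in (≈ 1.628 in)
Ia = 0.2S: 0.2·1.628 = 0.326 in (exactly 14/43)
P − Ia = 6.760 − 0.326 = 6917/1075 ≈ 6.434 in (> 0, runoff occurs)
Runoff Q = (P−Ia)²/(P−Ia+S) = (6.434)²/(6.434+1.628) = 47844889/9317025 ≈ 5.135 in

Q = 47844889/9317025 in ≈ 5.135 in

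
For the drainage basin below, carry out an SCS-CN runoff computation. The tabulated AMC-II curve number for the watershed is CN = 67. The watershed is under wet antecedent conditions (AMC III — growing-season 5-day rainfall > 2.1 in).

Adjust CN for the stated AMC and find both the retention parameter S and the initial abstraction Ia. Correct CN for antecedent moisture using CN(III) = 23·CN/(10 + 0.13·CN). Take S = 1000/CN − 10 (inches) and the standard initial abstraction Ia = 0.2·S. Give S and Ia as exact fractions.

Wet (AMC III): CN(III) = 23·67/(10 + 0.13·67) = 1541/(1871/100) = 154100/1871 ≈ 82.362
Max retention: S = 1000/(154100/1871) − 10 = 3300/1541 in (≈ 2.141 in)
Ia = 0.2·(3300/1541) = 660/1541 in ≈ 0.428 in

S = 3300/1541 in ≈ 2.141 in; Ia = 660/1541 in ≈ 0.428 in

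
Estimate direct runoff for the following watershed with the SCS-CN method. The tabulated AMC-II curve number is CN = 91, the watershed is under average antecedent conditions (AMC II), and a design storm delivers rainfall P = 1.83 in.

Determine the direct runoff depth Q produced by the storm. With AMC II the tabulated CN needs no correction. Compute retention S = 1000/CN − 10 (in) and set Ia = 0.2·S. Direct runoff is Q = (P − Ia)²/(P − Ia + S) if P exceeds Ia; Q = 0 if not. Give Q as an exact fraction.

Q = 73537203/72354100 in ≈ 1.016 in

Average conditions: CN = 91 (no AMC adjustment).
S = 1000/91 − 10 = 90/91 in ≈ 0.989 in
Ia = 0.2S: 0.2·0.989 = 0.198 in (exactly 18/91)
P − Ia = 1.830 − 0.198 = 14853/9100 ≈ 1.632 in (> 0, runoff occurs)
Runoff Q = (P−Ia)²/(P−Ia+S) = (1.632)²/(1.632+0.989) = 73537203/72354100 ≈ 1.016 in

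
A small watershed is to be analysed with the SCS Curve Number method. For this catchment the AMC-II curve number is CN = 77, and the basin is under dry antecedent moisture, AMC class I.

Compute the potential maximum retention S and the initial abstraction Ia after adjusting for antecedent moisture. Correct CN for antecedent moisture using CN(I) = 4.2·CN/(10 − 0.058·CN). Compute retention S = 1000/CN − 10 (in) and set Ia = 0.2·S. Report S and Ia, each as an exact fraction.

CN(I) from CN(II)=77: (4.2·77)/(10 − 0.058·77) = 161700/2767 ≈ 58.439
Max retention: S = 1000/(161700/2767) − 10 = 11500/1617 in (≈ 7.112 in)
Initial abstraction Ia = S/5 = (11500/1617)/5 = 2300/1617 ≈ 1.422 in

S = 11500/1617 in ≈ 7.112 in; Ia = 2300/1617 in ≈ 1.422 in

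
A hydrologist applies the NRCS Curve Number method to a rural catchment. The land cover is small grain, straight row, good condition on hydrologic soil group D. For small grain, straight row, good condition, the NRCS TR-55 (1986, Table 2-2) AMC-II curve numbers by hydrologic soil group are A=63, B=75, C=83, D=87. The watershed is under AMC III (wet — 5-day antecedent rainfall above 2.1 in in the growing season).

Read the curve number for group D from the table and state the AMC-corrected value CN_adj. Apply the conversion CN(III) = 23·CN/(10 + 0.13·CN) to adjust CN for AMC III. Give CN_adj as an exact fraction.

NRCS table: small grain, straight row, good condition, soil group D → CN(II) = 87
CN(III) from CN(II)=87: (23·87)/(10 + 0.13·87) = 200100/2131 ≈ 93.900

CN_adj = 200100/2131 ≈ 93.900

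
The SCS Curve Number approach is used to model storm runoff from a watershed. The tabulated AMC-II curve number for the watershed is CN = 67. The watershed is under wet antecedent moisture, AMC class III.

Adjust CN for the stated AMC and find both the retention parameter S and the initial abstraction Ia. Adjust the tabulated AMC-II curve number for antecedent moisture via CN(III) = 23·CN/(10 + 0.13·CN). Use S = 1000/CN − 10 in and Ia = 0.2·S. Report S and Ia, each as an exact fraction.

Adjust CN=67 to AMC III: 23·67/(10 + 0.13·67) → 1541 ÷ (1871/100) = 154100/1871 ≈ 82.362
Retention S: 1000/CN − 10 with CN=82.362 → S = 3300/1541 ≈ 2.141 in
Ia = 0.2S: 0.2·2.141 = 0.428 in (exactly 660/1541)

S = 3300/1541 in ≈ 2.141 in; Ia = 660/1541 in ≈ 0.428 in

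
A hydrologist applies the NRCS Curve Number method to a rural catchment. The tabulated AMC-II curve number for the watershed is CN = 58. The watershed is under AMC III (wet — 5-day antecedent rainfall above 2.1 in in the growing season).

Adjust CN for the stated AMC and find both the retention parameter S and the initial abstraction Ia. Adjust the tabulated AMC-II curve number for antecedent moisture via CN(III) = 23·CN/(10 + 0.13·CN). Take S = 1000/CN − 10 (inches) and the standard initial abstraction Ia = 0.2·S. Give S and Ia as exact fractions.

CN(III) from CN(II)=58: (23·58)/(10 + 0.13·58) = 66700/877 ≈ 76.055
S = 1000/(66700/877) − 10 = 2100/667 in ≈ 3.148 in
Ia = 0.2·(2100/667) = 420/667 in ≈ 0.630 in

S = 2100/667 in ≈ 3.148 in; Ia = 420/667 in ≈ 0.630 in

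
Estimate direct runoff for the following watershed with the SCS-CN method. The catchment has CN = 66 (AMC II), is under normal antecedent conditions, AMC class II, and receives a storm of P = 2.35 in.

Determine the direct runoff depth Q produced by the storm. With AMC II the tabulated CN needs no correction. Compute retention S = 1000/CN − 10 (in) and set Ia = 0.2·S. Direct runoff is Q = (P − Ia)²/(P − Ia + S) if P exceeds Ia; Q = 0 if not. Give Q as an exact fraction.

Average conditions: CN = 66 (no AMC adjustment).
S = 1000/66 − 10 = 170/33 in ≈ 5.152 in
Ia = 0.2S: 0.2·5.152 = 1.030 in (exactly 34/33)
Since P=2.350 > Ia=1.030: effective rainfall P−Ia = 871/660 in
Q = (871/660)²/((871/660) + 170/33) = (758641/435600)/(4271/660) = 758641/2818860 in ≈ 0.269 in

Q = 758641/2818860 in ≈ 0.269 in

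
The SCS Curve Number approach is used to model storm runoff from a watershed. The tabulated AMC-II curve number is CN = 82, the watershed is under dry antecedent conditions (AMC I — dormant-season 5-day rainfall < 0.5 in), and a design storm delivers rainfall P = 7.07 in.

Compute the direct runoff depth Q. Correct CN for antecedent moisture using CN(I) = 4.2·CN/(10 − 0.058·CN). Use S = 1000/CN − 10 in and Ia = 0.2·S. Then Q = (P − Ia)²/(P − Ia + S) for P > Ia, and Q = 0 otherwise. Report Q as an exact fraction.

Dry (AMC I): CN(I) = 4.2·82/(10 − 0.058·82) = (1722/5)/(1311/250) = 28700/437 ≈ 65.675
S = 1000/(28700/437) − 10 = 1500/287 in ≈ 5.226 in
Initial abstraction Ia = S/5 = (1500/287)/5 = 300/287 ≈ 1.045 in
Excess rainfall: 7.070 − 1.045 = 6.025 in; P > Ia so Q > 0
Q: (172909/28700)² ÷ (322909/28700) = 29897522281/9267488300 in (≈ 3.226 in)

Q = 29897522281/9267488300 in ≈ 3.226 in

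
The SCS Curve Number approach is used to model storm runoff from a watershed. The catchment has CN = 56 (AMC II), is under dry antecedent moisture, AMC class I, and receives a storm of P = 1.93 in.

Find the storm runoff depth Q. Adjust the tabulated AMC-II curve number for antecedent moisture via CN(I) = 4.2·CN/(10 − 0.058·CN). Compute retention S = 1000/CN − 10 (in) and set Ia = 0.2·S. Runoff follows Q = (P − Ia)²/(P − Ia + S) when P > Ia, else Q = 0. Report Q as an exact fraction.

Dry (AMC I): CN(I) = 4.2·56/(10 − 0.058·56) = (1176/5)/(844/125) = 7350/211 ≈ 34.834
Max retention: S = 1000/(7350/211) − 10 = 2750/147 in (≈ 18.707 in)
Ia = 0.2S: 0.2·18.707 = 3.741 in (exactly 550/147)
P = 1.930 ≤ Ia = 3.741 in: entire storm abstracted, Q = 0.

Q = 0 in ≈ 0.000 in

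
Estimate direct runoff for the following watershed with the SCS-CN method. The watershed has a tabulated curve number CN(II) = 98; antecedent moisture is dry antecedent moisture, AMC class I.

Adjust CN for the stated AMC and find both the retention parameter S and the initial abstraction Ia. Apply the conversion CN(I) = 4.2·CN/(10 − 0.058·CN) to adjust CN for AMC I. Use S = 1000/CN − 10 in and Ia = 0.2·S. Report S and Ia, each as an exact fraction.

S = 500/1029 in ≈ 0.486 in; Ia = 100/1029 in ≈ 0.097 in

CN(I) from CN(II)=98: (4.2·98)/(10 − 0.058·98) = 102900/1079 ≈ 95.366
Retention S: 1000/CN − 10 with CN=95.366 → S = 500/1029 ≈ 0.486 in
Ia = 0.2·(500/1029) = 100/1029 in ≈ 0.097 in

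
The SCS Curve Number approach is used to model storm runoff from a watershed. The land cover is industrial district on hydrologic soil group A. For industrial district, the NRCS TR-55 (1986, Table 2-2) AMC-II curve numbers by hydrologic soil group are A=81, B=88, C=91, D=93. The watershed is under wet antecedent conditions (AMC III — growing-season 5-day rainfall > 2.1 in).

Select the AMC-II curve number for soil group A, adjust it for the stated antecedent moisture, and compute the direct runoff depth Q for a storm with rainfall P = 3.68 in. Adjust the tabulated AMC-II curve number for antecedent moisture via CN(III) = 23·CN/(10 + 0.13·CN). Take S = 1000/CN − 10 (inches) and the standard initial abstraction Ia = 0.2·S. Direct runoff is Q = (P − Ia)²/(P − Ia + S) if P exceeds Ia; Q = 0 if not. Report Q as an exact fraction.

Q = 6552578704/2438154675 in ≈ 2.688 in

NRCS table: industrial district, soil group A → CN(II) = 81
CN(III) from CN(II)=81: (23·81)/(10 + 0.13·81) = 186300/2053 ≈ 90.745
Max retention: S = 1000/(186300/2053) − 10 = 1900/1863 in (≈ 1.020 in)
Initial abstraction Ia = S/5 = (1900/1863)/5 = 380/1863 ≈ 0.204 in
Excess rainfall: 3.680 − 0.204 = 3.476 in; P > Ia so Q > 0
Q: (161896/46575)² ÷ (209396/46575) = 6552578704/2438154675 in (≈ 2.688 in)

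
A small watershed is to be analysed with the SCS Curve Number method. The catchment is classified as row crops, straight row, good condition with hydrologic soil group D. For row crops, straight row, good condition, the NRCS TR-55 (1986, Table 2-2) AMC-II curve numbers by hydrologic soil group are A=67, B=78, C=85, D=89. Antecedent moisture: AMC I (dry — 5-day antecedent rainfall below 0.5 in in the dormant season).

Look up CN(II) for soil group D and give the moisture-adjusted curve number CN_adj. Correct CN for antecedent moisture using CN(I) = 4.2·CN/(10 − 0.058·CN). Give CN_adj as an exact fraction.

NRCS table: row crops, straight row, good condition, soil group D → CN(II) = 89
Adjust CN=89 to AMC I: 4.2·89/(10 − 0.058·89) → (1869/5) ÷ (2419/500) = 186900/2419 ≈ 77.263

CN_adj = 186900/2419 ≈ 77.263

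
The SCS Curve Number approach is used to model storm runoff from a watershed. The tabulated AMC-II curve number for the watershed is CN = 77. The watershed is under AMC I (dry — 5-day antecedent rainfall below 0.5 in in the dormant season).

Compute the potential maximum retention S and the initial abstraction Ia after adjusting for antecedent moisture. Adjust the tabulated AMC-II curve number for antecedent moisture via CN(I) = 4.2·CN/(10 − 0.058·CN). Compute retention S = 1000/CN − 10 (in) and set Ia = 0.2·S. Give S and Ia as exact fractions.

S = 11500/1617 in ≈ 7.112 in; Ia = 2300/1617 in ≈ 1.422 in

CN(I) from CN(II)=77: (4.2·77)/(10 − 0.058·77) = 161700/2767 ≈ 58.439
S = 1000/(161700/2767) − 10 = 11500/1617 in ≈ 7.112 in
Initial abstraction Ia = S/5 = (11500/1617)/5 = 2300/1617 ≈ 1.422 in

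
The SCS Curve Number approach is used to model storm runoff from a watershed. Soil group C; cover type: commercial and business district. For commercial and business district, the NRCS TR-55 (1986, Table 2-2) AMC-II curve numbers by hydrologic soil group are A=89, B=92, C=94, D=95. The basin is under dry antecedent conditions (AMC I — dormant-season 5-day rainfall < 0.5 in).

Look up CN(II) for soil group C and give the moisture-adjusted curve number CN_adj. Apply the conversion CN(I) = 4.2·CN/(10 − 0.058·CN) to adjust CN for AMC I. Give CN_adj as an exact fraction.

NRCS table: commercial and business district, soil group C → CN(II) = 94
Adjust CN=94 to AMC I: 4.2·94/(10 − 0.058·94) → (1974/5) ÷ (1137/250) = 32900/379 ≈ 86.807

CN_adj = 32900/379 ≈ 86.807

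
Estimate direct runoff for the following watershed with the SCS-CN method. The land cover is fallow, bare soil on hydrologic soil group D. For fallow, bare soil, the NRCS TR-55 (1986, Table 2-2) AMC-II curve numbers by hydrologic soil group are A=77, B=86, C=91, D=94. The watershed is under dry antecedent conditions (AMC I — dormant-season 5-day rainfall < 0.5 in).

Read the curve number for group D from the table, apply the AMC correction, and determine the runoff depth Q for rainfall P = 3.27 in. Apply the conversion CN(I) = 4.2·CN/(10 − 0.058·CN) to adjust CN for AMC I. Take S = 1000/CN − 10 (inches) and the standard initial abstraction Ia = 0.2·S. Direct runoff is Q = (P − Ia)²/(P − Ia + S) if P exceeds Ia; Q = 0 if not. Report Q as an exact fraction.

NRCS table: fallow, bare soil, soil group D → CN(II) = 94
CN(I) from CN(II)=94: (4.2·94)/(10 − 0.058·94) = 32900/379 ≈ 86.807
Retention S: 1000/CN − 10 with CN=86.807 → S = 500/329 ≈ 1.520 in
Initial abstraction Ia = S/5 = (500/329)/5 = 100/329 ≈ 0.304 in
P − Ia = 3.270 − 0.304 = 97583/32900 ≈ 2.966 in (> 0, runoff occurs)
Q = (97583/32900)²/((97583/32900) + 500/329) = (9522441889/1082410000)/(147583/32900) = 9522441889/4855480700 in ≈ 1.961 in

Q = 9522441889/4855480700 in ≈ 1.961 in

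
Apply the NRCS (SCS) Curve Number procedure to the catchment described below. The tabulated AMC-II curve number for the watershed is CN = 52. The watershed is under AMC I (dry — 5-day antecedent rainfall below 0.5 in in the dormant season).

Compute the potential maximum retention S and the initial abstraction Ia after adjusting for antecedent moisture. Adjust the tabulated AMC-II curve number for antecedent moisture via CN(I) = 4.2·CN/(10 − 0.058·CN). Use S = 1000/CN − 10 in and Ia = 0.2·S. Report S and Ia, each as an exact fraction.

CN(I) from CN(II)=52: (4.2·52)/(10 − 0.058·52) = 9100/291 ≈ 31.271
Max retention: S = 1000/(9100/291) − 10 = 2000/91 in (≈ 21.978 in)
Ia = 0.2S: 0.2·21.978 = 4.396 in (exactly 400/91)

S = 2000/91 in ≈ 21.978 in; Ia = 400/91 in ≈ 4.396 in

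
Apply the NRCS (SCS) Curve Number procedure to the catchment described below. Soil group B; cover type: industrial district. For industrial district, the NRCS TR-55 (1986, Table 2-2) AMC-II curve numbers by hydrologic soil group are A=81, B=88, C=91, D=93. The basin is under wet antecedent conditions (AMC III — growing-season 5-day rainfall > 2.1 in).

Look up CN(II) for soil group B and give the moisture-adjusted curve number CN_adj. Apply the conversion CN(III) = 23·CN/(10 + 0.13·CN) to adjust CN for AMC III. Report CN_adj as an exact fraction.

NRCS table: industrial district, soil group B → CN(II) = 88
Adjust CN=88 to AMC III: 23·88/(10 + 0.13·88) → 2024 ÷ (536/25) = 6325/67 ≈ 94.403

CN_adj = 6325/67 ≈ 94.403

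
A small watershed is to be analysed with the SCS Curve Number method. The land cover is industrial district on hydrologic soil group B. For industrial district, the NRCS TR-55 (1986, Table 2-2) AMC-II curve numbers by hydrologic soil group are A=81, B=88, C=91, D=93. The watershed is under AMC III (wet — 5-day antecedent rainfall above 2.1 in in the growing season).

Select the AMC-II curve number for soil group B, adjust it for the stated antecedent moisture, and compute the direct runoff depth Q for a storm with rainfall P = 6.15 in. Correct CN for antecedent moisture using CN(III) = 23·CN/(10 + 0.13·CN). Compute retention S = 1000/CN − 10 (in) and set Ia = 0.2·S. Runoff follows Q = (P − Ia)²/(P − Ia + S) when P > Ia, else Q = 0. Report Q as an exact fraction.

NRCS table: industrial district, soil group B → CN(II) = 88
CN(III) from CN(II)=88: (23·88)/(10 + 0.13·88) = 6325/67 ≈ 94.403
Retention S: 1000/CN − 10 with CN=94.403 → S = 150/253 ≈ 0.593 in
Ia = 0.2·(150/253) = 30/253 in ≈ 0.119 in
P − Ia = 6.150 − 0.119 = 30519/5060 ≈ 6.031 in (> 0, runoff occurs)
Q = (30519/5060)²/((30519/5060) + 150/253) = (931409361/25603600)/(33519/5060) = 310469787/56535380 in ≈ 5.492 in

Q = 310469787/56535380 in ≈ 5.492 in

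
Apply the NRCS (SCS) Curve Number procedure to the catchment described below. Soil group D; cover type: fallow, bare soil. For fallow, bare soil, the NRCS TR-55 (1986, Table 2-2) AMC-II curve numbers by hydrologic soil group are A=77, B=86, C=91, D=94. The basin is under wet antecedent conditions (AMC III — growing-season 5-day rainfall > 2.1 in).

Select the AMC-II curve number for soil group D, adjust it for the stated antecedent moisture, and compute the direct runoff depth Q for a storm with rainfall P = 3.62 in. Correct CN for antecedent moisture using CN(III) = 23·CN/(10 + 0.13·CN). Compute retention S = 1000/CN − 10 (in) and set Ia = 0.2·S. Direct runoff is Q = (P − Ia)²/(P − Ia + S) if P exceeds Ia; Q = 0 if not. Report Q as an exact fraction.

Q = 37118260921/11224077050 in ≈ 3.307 in

NRCS table: fallow, bare soil, soil group D → CN(II) = 94
Wet (AMC III): CN(III) = 23·94/(10 + 0.13·94) = 2162/(1111/50) = 108100/1111 ≈ 97.300
Retention S: 1000/CN − 10 with CN=97.300 → S = 300/1081 ≈ 0.278 in
Initial abstraction Ia = S/5 = (300/1081)/5 = 60/1081 ≈ 0.056 in
Since P=3.620 > Ia=0.056: effective rainfall P−Ia = 192661/54050 in
Q = (192661/54050)²/((192661/54050) + 300/1081) = (37118260921/2921402500)/(207661/54050) = 37118260921/11224077050 in ≈ 3.307 in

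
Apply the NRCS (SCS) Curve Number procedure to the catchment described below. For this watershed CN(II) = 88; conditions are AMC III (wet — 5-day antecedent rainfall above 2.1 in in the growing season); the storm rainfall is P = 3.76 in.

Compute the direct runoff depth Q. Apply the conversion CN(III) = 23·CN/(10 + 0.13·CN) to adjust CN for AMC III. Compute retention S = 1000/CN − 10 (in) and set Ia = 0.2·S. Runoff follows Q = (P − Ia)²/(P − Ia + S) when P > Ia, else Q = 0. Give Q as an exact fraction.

Q = 265236512/84698075 in ≈ 3.132 in

CN(III) from CN(II)=88: (23·88)/(10 + 0.13·88) = 6325/67 ≈ 94.403
Retention S: 1000/CN − 10 with CN=94.403 → S = 150/253 ≈ 0.593 in
Initial abstraction Ia = S/5 = (150/253)/5 = 30/253 ≈ 0.119 in
Since P=3.760 > Ia=0.119: effective rainfall P−Ia = 23032/6325 in
Q: (23032/6325)² ÷ (26782/6325) = 265236512/84698075 in (≈ 3.132 in)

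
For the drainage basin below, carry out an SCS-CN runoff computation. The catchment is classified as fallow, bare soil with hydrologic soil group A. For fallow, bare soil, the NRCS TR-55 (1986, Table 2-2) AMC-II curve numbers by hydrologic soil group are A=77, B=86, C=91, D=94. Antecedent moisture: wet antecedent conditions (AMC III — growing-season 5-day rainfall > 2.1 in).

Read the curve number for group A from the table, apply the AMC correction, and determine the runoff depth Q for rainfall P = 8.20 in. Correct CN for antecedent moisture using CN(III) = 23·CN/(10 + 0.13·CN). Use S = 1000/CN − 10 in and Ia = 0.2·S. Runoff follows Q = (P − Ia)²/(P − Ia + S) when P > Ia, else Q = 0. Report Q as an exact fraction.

Q = 9345249/1369445 in ≈ 6.824 in

NRCS table: fallow, bare soil, soil group A → CN(II) = 77
Adjust CN=77 to AMC III: 23·77/(10 + 0.13·77) → 1771 ÷ (2001/100) = 7700/87 ≈ 88.506
Max retention: S = 1000/(7700/87) − 10 = 100/77 in (≈ 1.299 in)
Initial abstraction Ia = S/5 = (100/77)/5 = 20/77 ≈ 0.260 in
Since P=8.200 > Ia=0.260: effective rainfall P−Ia = 3057/385 in
Q: (3057/385)² ÷ (3557/385) = 9345249/1369445 in (≈ 6.824 in)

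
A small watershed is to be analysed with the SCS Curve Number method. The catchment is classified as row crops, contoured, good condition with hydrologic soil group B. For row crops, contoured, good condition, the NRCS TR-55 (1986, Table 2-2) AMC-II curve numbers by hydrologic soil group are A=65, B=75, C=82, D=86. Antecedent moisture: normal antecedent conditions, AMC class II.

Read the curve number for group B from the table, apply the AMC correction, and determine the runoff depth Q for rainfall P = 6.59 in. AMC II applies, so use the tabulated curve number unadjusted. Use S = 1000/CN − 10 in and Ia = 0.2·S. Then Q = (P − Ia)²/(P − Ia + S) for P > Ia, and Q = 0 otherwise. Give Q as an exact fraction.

NRCS table: row crops, contoured, good condition, soil group B → CN(II) = 75
Average conditions: CN = 75 (no AMC adjustment).
Max retention: S = 1000/75 − 10 = 10/3 in (≈ 3.333 in)
Initial abstraction Ia = S/5 = (10/3)/5 = 2/3 ≈ 0.667 in
Since P=6.590 > Ia=0.667: effective rainfall P−Ia = 1777/300 in
Runoff Q = (P−Ia)²/(P−Ia+S) = (5.923)²/(5.923+3.333) = 3157729/833100 ≈ 3.790 in

Q = 3157729/833100 in ≈ 3.790 in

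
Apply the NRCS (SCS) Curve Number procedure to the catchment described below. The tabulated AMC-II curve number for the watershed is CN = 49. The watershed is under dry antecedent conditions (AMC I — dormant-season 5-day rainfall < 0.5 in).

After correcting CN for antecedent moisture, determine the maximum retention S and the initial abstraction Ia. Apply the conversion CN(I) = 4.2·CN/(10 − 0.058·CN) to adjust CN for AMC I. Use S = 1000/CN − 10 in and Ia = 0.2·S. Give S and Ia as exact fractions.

S = 8500/343 in ≈ 24.781 in; Ia = 1700/343 in ≈ 4.956 in

CN(I) from CN(II)=49: (4.2·49)/(10 − 0.058·49) = 34300/1193 ≈ 28.751
Max retention: S = 1000/(34300/1193) − 10 = 8500/343 in (≈ 24.781 in)
Initial abstraction Ia = S/5 = (8500/343)/5 = 1700/343 ≈ 4.956 in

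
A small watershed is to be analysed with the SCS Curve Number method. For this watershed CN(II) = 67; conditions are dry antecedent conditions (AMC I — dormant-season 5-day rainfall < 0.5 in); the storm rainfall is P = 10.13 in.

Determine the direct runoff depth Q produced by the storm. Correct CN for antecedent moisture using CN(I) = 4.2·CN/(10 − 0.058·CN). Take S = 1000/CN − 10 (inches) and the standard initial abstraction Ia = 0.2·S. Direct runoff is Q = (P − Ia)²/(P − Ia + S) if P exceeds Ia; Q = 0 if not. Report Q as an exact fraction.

Q = 133295819409/42918049300 in ≈ 3.106 in

Adjust CN=67 to AMC I: 4.2·67/(10 − 0.058·67) → (1407/5) ÷ (3057/500) = 46900/1019 ≈ 46.026
Max retention: S = 1000/(46900/1019) − 10 = 5500/469 in (≈ 11.727 in)
Initial abstraction Ia = S/5 = (5500/469)/5 = 1100/469 ≈ 2.345 in
P − Ia = 10.130 − 2.345 = 365097/46900 ≈ 7.785 in (> 0, runoff occurs)
Q: (365097/46900)² ÷ (915097/46900) = 133295819409/42918049300 in (≈ 3.106 in)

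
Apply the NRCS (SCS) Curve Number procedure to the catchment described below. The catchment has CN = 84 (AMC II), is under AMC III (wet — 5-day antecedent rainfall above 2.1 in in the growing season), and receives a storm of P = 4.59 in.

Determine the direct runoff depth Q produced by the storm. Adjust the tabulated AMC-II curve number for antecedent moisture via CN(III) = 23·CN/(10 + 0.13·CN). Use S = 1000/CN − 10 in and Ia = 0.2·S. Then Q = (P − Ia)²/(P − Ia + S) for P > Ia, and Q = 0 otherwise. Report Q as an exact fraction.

Wet (AMC III): CN(III) = 23·84/(10 + 0.13·84) = 1932/(523/25) = 48300/523 ≈ 92.352
Retention S: 1000/CN − 10 with CN=92.352 → S = 400/483 ≈ 0.828 in
Initial abstraction Ia = S/5 = (400/483)/5 = 80/483 ≈ 0.166 in
P − Ia = 4.590 − 0.166 = 213697/48300 ≈ 4.424 in (> 0, runoff occurs)
Q = (213697/48300)²/((213697/48300) + 400/483) = (45666407809/2332890000)/(253697/48300) = 45666407809/12253565100 in ≈ 3.727 in

Q = 45666407809/12253565100 in ≈ 3.727 in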